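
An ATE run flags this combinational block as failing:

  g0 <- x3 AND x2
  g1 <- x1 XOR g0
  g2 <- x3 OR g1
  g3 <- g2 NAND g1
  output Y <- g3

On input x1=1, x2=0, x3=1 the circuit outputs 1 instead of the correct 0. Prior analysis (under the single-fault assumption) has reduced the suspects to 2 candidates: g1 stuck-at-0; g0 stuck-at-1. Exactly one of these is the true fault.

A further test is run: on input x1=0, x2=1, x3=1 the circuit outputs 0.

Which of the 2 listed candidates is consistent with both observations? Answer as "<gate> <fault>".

g0 stuck-at-1

Evaluate each candidate on input x1=0, x2=1, x3=1:
  g1 stuck-at-0: g0=1, g1=0 [stuck-at-0], g2=1, g3=1 → 1 — eliminated
  g0 stuck-at-1: g0=1 [stuck-at-1], g1=1, g2=1, g3=0 → 0 — matches
Only g0 stuck-at-1 reproduces the observed 0.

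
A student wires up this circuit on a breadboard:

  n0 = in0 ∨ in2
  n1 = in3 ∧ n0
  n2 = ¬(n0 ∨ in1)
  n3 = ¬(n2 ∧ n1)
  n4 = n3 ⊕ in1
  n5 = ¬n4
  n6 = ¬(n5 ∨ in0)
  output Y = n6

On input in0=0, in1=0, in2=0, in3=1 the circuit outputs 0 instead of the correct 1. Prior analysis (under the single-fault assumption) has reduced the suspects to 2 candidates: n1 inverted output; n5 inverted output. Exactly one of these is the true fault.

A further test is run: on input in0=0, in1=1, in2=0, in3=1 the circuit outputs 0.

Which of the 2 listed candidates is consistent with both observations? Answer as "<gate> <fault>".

Evaluate each candidate on input in0=0, in1=1, in2=0, in3=1:
  n1 inverted output: n0=0, n1=1 [inverted output], n2=0, n3=1, n4=0, n5=1, n6=0 → 0 — matches
  n5 inverted output: n0=0, n1=0, n2=0, n3=1, n4=0, n5=0 [inverted output], n6=1 → 1 — eliminated
Only n1 inverted output reproduces the observed 0.

n1 inverted output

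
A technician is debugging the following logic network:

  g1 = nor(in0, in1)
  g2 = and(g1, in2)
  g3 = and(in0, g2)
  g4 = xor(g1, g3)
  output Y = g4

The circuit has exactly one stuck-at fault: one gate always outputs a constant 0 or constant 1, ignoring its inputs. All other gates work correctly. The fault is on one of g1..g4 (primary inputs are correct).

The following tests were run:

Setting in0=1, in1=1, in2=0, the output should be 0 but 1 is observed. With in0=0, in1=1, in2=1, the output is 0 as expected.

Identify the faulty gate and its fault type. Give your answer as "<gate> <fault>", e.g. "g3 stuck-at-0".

g2 stuck-at-1

Fault-free values for test 1 (in0=1, in1=1, in2=0): g1=0, g2=0, g3=0, g4=0, giving Y=0. Observed 1.
Test 1: faults giving observed 1 are {g1 stuck-at-1, g2 stuck-at-1, g3 stuck-at-1, g4 stuck-at-1}.
Test 2 (in0=0, in1=1, in2=1): fault-free g1=0, g2=0, g3=0, g4=0 → 0; observed 0. Eliminates g1 stuck-at-1, g3 stuck-at-1, g4 stuck-at-1.
Only g2 stuck-at-1 is consistent with every test.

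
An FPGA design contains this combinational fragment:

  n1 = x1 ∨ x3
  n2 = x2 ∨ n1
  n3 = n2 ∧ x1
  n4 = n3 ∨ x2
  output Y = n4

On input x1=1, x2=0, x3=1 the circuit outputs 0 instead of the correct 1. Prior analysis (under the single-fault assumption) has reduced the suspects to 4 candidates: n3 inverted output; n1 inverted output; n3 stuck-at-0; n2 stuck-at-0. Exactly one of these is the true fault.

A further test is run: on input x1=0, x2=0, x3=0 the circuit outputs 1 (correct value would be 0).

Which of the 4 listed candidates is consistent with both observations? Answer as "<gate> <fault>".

Evaluate each candidate on input x1=0, x2=0, x3=0:
  n3 inverted output: n1=0, n2=0, n3=1 [inverted output], n4=1 → 1 — matches
  n1 inverted output: n1=1 [inverted output], n2=1, n3=0, n4=0 → 0 — eliminated
  n3 stuck-at-0: n1=0, n2=0, n3=0 [stuck-at-0], n4=0 → 0 — eliminated
  n2 stuck-at-0: n1=0, n2=0 [stuck-at-0], n3=0, n4=0 → 0 — eliminated
Only n3 inverted output reproduces the observed 1.

n3 inverted output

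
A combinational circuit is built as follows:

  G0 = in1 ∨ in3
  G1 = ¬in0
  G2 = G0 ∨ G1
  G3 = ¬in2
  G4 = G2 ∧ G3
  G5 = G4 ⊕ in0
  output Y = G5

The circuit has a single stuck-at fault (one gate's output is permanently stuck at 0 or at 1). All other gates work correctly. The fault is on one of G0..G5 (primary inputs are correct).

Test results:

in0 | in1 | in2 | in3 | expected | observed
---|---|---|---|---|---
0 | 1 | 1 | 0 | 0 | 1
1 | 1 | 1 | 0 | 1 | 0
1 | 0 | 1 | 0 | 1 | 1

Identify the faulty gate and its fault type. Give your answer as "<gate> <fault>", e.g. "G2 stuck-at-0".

Fault-free values for test 1 (in0=0, in1=1, in2=1, in3=0): G0=1, G1=1, G2=1, G3=0, G4=0, G5=0, giving Y=0. Observed 1.
Test 1: faults giving observed 1 are {G3 stuck-at-1, G4 stuck-at-1, G5 stuck-at-1}.
Test 2 (in0=1, in1=1, in2=1, in3=0): fault-free G0=1, G1=0, G2=1, G3=0, G4=0, G5=1 → 1; observed 0. Eliminates G5 stuck-at-1.
Test 3 (in0=1, in1=0, in2=1, in3=0): fault-free G0=0, G1=0, G2=0, G3=0, G4=0, G5=1 → 1; observed 1. Eliminates G4 stuck-at-1.
Only G3 stuck-at-1 is consistent with every test.

G3 stuck-at-1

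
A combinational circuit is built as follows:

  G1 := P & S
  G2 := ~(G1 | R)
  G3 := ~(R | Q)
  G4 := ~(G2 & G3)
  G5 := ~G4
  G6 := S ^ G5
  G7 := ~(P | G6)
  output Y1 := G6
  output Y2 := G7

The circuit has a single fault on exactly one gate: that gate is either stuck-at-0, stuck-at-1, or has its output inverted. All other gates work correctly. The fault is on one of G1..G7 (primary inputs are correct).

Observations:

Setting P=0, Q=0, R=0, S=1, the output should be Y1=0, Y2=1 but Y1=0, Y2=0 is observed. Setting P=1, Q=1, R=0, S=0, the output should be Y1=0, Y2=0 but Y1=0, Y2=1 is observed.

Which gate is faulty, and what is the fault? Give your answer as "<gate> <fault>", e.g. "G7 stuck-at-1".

G7 inverted output

Fault-free values for test 1 (P=0, Q=0, R=0, S=1): G1=0, G2=1, G3=1, G4=0, G5=1, G6=0, G7=1, giving Y1=0, Y2=1. Observed Y1=0, Y2=0.
Test 1: faults giving observed Y1=0, Y2=0 are {G7 stuck-at-0, G7 inverted output}.
Test 2 (P=1, Q=1, R=0, S=0): fault-free G1=0, G2=1, G3=0, G4=1, G5=0, G6=0, G7=0 → Y1=0, Y2=0; observed Y1=0, Y2=1. Eliminates G7 stuck-at-0.
Only G7 inverted output is consistent with every test.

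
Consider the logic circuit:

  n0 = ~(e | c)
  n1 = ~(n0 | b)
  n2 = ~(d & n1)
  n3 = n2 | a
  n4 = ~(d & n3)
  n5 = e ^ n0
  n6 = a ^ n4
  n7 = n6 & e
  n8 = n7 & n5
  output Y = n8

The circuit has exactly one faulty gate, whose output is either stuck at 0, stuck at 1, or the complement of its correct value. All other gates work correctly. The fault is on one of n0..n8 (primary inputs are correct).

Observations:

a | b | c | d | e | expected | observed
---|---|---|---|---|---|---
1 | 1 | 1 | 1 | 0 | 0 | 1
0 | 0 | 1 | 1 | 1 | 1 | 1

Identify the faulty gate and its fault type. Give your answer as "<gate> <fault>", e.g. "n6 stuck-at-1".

Fault-free values for test 1 (a=1, b=1, c=1, d=1, e=0): n0=0, n1=0, n2=1, n3=1, n4=0, n5=0, n6=1, n7=0, n8=0, giving Y=0. Observed 1.
Test 1: faults giving observed 1 are {n8 stuck-at-1, n8 inverted output}.
Test 2 (a=0, b=0, c=1, d=1, e=1): fault-free n0=0, n1=1, n2=0, n3=0, n4=1, n5=1, n6=1, n7=1, n8=1 → 1; observed 1. Eliminates n8 inverted output.
Only n8 stuck-at-1 is consistent with every test.

n8 stuck-at-1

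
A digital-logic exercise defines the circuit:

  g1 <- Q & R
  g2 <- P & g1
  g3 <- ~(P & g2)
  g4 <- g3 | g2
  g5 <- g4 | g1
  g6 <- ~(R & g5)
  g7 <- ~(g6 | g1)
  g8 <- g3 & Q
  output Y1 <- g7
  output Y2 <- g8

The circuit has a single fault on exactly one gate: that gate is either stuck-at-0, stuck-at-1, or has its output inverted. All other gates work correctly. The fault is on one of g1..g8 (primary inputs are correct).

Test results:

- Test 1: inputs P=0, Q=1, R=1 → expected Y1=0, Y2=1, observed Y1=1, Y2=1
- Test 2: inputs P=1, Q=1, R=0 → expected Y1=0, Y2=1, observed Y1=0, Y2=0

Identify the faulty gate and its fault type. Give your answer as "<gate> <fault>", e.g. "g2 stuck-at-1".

g1 inverted output

Fault-free values for test 1 (P=0, Q=1, R=1): g1=1, g2=0, g3=1, g4=1, g5=1, g6=0, g7=0, g8=1, giving Y1=0, Y2=1. Observed Y1=1, Y2=1.
Test 1: faults giving observed Y1=1, Y2=1 are {g1 stuck-at-0, g1 inverted output, g7 stuck-at-1, g7 inverted output}.
Test 2 (P=1, Q=1, R=0): fault-free g1=0, g2=0, g3=1, g4=1, g5=1, g6=1, g7=0, g8=1 → Y1=0, Y2=1; observed Y1=0, Y2=0. Eliminates g1 stuck-at-0, g7 stuck-at-1, g7 inverted output.
Only g1 inverted output is consistent with every test.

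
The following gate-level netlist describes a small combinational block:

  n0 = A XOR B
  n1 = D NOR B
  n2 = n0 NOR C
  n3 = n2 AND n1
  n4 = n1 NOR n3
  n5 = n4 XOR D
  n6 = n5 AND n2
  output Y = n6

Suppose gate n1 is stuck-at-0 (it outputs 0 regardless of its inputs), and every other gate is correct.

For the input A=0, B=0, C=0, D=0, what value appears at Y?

Propagate with n1 forced: n0=0, n1=0 [stuck-at-0], n2=1, n3=0, n4=1, n5=1, n6=1.
So Y = 1. (Without the fault it would be 0.)

1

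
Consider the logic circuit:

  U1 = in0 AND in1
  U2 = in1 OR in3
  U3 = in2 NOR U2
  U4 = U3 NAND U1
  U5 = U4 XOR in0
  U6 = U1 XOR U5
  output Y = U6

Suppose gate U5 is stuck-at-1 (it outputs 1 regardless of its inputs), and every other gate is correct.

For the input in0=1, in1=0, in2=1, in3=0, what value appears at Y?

1

Propagate with U5 forced: U1=0, U2=0, U3=0, U4=1, U5=1 [stuck-at-1], U6=1.
So Y = 1. (Without the fault it would be 0.)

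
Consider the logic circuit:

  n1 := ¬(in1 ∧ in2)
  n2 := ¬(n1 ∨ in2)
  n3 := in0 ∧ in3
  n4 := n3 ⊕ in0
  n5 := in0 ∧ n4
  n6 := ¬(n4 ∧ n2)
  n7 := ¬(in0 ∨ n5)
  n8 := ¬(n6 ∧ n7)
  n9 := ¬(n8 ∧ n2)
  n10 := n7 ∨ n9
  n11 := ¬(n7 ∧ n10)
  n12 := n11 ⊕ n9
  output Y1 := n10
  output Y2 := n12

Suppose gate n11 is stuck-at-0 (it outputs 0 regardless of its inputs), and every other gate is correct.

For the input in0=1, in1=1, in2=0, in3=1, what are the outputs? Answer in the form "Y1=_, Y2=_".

Y1=1, Y2=1

Propagate with n11 forced: n1=1, n2=0, n3=1, n4=0, n5=0, n6=1, n7=0, n8=1, n9=1, n10=1, n11=0 [stuck-at-0], n12=1.
So the outputs are Y1=1, Y2=1. (Without the fault they would be Y1=1, Y2=0.)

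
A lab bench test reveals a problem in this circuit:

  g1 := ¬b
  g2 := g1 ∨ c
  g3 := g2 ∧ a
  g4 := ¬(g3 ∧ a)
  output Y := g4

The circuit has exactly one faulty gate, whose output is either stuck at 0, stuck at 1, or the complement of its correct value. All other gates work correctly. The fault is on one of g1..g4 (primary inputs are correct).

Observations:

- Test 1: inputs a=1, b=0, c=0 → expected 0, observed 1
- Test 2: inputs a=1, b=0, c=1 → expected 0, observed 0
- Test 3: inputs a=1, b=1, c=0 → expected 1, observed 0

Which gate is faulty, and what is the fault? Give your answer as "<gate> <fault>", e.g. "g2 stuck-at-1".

g1 inverted output

Fault-free values for test 1 (a=1, b=0, c=0): g1=1, g2=1, g3=1, g4=0, giving Y=0. Observed 1.
Test 1: faults giving observed 1 are {g1 stuck-at-0, g1 inverted output, g2 stuck-at-0, g2 inverted output, g3 stuck-at-0, g3 inverted output, g4 stuck-at-1, g4 inverted output}.
Test 2 (a=1, b=0, c=1): fault-free g1=1, g2=1, g3=1, g4=0 → 0; observed 0. Eliminates g2 stuck-at-0, g2 inverted output, g3 stuck-at-0, g3 inverted output, g4 stuck-at-1, g4 inverted output.
Test 3 (a=1, b=1, c=0): fault-free g1=0, g2=0, g3=0, g4=1 → 1; observed 0. Eliminates g1 stuck-at-0.
Only g1 inverted output is consistent with every test.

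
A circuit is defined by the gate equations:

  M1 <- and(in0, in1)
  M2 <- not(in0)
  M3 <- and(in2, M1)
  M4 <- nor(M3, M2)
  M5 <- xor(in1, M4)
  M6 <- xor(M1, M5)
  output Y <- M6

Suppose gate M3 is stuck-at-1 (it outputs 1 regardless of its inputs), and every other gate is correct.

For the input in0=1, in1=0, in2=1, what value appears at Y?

0

Propagate with M3 forced: M1=0, M2=0, M3=1 [stuck-at-1], M4=0, M5=0, M6=0.
So Y = 0. (Without the fault it would be 1.)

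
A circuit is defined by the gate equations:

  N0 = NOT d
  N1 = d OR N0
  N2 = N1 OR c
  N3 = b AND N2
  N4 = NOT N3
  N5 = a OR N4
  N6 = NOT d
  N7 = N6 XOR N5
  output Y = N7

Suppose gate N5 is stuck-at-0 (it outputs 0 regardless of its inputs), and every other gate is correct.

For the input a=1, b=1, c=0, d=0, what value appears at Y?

Propagate with N5 forced: N0=1, N1=1, N2=1, N3=1, N4=0, N5=0 [stuck-at-0], N6=1, N7=1.
So Y = 1. (Without the fault it would be 0.)

1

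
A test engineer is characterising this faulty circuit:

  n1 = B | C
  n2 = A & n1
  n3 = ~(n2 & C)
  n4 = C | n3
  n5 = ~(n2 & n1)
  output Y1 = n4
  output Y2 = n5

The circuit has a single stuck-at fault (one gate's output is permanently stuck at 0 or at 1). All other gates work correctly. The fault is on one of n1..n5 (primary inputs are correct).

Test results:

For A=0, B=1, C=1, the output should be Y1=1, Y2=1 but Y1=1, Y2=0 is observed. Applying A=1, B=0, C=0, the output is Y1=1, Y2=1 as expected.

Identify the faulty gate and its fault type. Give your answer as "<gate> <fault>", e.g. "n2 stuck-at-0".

Fault-free values for test 1 (A=0, B=1, C=1): n1=1, n2=0, n3=1, n4=1, n5=1, giving Y1=1, Y2=1. Observed Y1=1, Y2=0.
Test 1: faults giving observed Y1=1, Y2=0 are {n2 stuck-at-1, n5 stuck-at-0}.
Test 2 (A=1, B=0, C=0): fault-free n1=0, n2=0, n3=1, n4=1, n5=1 → Y1=1, Y2=1; observed Y1=1, Y2=1. Eliminates n5 stuck-at-0.
Only n2 stuck-at-1 is consistent with every test.

n2 stuck-at-1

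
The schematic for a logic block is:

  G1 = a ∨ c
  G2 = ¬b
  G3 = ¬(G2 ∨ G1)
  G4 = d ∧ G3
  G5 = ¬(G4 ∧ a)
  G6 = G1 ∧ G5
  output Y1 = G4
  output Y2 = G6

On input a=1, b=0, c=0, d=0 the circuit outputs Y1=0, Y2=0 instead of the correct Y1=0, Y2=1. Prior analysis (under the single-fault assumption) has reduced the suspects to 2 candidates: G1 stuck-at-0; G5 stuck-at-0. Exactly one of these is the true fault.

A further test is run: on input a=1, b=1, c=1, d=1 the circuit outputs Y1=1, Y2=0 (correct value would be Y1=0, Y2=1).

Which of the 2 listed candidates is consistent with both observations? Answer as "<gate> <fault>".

G1 stuck-at-0

Evaluate each candidate on input a=1, b=1, c=1, d=1:
  G1 stuck-at-0: G1=0 [stuck-at-0], G2=0, G3=1, G4=1, G5=0, G6=0 → Y1=1, Y2=0 — matches
  G5 stuck-at-0: G1=1, G2=0, G3=0, G4=0, G5=0 [stuck-at-0], G6=0 → Y1=0, Y2=0 — eliminated
Only G1 stuck-at-0 reproduces the observed Y1=1, Y2=0.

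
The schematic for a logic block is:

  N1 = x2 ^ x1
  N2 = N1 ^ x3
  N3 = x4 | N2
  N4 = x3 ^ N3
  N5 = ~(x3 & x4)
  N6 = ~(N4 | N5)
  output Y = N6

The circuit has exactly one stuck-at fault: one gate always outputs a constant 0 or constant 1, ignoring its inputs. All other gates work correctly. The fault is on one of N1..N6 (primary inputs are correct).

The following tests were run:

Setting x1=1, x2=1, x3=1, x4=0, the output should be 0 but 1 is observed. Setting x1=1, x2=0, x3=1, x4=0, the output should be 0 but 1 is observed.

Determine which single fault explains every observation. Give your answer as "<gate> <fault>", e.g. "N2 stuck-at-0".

Fault-free values for test 1 (x1=1, x2=1, x3=1, x4=0): N1=0, N2=1, N3=1, N4=0, N5=1, N6=0, giving Y=0. Observed 1.
Test 1: faults giving observed 1 are {N5 stuck-at-0, N6 stuck-at-1}.
Test 2 (x1=1, x2=0, x3=1, x4=0): fault-free N1=1, N2=0, N3=0, N4=1, N5=1, N6=0 → 0; observed 1. Eliminates N5 stuck-at-0.
Only N6 stuck-at-1 is consistent with every test.

N6 stuck-at-1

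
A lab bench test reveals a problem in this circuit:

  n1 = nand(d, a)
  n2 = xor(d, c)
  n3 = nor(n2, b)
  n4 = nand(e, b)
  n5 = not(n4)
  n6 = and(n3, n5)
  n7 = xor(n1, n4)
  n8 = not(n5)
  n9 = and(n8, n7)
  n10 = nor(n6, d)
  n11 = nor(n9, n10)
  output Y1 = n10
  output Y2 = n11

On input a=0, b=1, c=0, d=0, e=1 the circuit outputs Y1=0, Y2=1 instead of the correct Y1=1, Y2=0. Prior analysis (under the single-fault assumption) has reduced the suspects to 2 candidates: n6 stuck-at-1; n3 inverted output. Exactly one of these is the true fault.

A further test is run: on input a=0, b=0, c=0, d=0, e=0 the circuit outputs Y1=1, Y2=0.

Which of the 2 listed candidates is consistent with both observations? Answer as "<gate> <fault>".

n3 inverted output

Evaluate each candidate on input a=0, b=0, c=0, d=0, e=0:
  n6 stuck-at-1: n1=1, n2=0, n3=1, n4=1, n5=0, n6=1 [stuck-at-1], n7=0, n8=1, n9=0, n10=0, n11=1 → Y1=0, Y2=1 — eliminated
  n3 inverted output: n1=1, n2=0, n3=0 [inverted output], n4=1, n5=0, n6=0, n7=0, n8=1, n9=0, n10=1, n11=0 → Y1=1, Y2=0 — matches
Only n3 inverted output reproduces the observed Y1=1, Y2=0.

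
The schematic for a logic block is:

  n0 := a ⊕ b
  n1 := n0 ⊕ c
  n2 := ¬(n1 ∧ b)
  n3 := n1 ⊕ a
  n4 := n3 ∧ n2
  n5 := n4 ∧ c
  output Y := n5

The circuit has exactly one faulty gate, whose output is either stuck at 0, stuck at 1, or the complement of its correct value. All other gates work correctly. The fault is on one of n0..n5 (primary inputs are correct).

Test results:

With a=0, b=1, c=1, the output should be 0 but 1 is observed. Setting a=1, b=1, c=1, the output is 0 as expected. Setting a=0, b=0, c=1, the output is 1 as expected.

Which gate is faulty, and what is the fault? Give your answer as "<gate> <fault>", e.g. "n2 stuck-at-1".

Fault-free values for test 1 (a=0, b=1, c=1): n0=1, n1=0, n2=1, n3=0, n4=0, n5=0, giving Y=0. Observed 1.
Test 1: faults giving observed 1 are {n3 stuck-at-1, n3 inverted output, n4 stuck-at-1, n4 inverted output, n5 stuck-at-1, n5 inverted output}.
Test 2 (a=1, b=1, c=1): fault-free n0=0, n1=1, n2=0, n3=0, n4=0, n5=0 → 0; observed 0. Eliminates n4 stuck-at-1, n4 inverted output, n5 stuck-at-1, n5 inverted output.
Test 3 (a=0, b=0, c=1): fault-free n0=0, n1=1, n2=1, n3=1, n4=1, n5=1 → 1; observed 1. Eliminates n3 inverted output.
Only n3 stuck-at-1 is consistent with every test.

n3 stuck-at-1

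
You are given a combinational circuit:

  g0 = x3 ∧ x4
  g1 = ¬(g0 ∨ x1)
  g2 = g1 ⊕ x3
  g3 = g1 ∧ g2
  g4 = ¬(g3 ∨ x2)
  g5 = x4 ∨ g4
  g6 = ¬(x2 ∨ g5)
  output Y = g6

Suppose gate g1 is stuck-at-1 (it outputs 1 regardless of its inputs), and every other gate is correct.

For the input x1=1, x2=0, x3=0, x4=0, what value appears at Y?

Propagate with g1 forced: g0=0, g1=1 [stuck-at-1], g2=1, g3=1, g4=0, g5=0, g6=1.
So Y = 1. (Without the fault it would be 0.)

1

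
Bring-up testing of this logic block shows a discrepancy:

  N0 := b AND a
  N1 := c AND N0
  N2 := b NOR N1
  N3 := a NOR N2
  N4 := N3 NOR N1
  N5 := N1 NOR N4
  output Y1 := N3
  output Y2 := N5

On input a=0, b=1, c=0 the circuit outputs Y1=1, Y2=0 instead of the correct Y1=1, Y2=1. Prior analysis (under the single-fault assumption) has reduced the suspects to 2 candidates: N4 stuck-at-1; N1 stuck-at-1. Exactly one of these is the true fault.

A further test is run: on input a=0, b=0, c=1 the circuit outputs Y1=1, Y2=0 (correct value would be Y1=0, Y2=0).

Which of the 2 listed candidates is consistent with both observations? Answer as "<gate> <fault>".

N1 stuck-at-1

Evaluate each candidate on input a=0, b=0, c=1:
  N4 stuck-at-1: N0=0, N1=0, N2=1, N3=0, N4=1 [stuck-at-1], N5=0 → Y1=0, Y2=0 — eliminated
  N1 stuck-at-1: N0=0, N1=1 [stuck-at-1], N2=0, N3=1, N4=0, N5=0 → Y1=1, Y2=0 — matches
Only N1 stuck-at-1 reproduces the observed Y1=1, Y2=0.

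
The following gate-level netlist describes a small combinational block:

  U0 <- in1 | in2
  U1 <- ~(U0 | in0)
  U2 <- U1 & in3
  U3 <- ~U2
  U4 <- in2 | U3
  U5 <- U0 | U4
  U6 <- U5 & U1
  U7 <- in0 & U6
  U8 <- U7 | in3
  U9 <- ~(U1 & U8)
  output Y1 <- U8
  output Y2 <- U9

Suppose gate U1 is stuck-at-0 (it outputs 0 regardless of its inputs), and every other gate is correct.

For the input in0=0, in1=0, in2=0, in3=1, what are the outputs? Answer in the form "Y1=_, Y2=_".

Propagate with U1 forced: U0=0, U1=0 [stuck-at-0], U2=0, U3=1, U4=1, U5=1, U6=0, U7=0, U8=1, U9=1.
So the outputs are Y1=1, Y2=1. (Without the fault they would be Y1=1, Y2=0.)

Y1=1, Y2=1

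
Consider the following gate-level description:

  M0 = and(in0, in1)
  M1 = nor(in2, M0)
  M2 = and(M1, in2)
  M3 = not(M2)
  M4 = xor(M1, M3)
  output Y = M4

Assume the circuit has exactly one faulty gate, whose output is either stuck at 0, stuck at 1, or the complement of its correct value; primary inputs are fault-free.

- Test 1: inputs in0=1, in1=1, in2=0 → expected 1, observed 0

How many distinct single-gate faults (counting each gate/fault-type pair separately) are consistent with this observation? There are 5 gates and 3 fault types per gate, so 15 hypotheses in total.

10

Fault-free: M0=1, M1=0, M2=0, M3=1, M4=1 → 1. Observed 0.
  M0: stuck-at-0, inverted output ✓; others ✗
  M1: stuck-at-1, inverted output ✓; others ✗
  M2: stuck-at-1, inverted output ✓; others ✗
  M3: stuck-at-0, inverted output ✓; others ✗
  M4: stuck-at-0, inverted output ✓; others ✗
Consistent faults: {M0 stuck-at-0, M0 inverted output, M1 stuck-at-1, M1 inverted output, M2 stuck-at-1, M2 inverted output, M3 stuck-at-0, M3 inverted output, M4 stuck-at-0, M4 inverted output} — 10 in all.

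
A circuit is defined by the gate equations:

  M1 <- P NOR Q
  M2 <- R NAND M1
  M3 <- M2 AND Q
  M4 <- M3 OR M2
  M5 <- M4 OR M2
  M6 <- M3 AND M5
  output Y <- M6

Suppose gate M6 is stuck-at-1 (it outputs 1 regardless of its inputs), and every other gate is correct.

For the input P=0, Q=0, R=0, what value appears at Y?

1

Propagate with M6 forced: M1=1, M2=1, M3=0, M4=1, M5=1, M6=1 [stuck-at-1].
So Y = 1. (Without the fault it would be 0.)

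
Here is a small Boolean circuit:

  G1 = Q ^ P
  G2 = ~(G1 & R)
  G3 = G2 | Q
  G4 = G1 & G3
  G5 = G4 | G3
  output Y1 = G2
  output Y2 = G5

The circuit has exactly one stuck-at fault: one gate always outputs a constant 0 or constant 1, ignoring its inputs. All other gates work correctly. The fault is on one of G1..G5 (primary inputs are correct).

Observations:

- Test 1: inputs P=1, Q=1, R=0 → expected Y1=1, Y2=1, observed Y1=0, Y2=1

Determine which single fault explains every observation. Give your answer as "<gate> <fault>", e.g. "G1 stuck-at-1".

G2 stuck-at-0

Fault-free values for test 1 (P=1, Q=1, R=0): G1=0, G2=1, G3=1, G4=0, G5=1, giving Y1=1, Y2=1. Observed Y1=0, Y2=1.
Test 1: faults giving observed Y1=0, Y2=1 are {G2 stuck-at-0}.
Only G2 stuck-at-0 is consistent with every test.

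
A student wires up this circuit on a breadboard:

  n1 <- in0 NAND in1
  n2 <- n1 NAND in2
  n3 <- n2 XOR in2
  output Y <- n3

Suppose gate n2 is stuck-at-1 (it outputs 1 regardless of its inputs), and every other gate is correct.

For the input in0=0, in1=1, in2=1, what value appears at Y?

Propagate with n2 forced: n1=1, n2=1 [stuck-at-1], n3=0.
So Y = 0. (Without the fault it would be 1.)

0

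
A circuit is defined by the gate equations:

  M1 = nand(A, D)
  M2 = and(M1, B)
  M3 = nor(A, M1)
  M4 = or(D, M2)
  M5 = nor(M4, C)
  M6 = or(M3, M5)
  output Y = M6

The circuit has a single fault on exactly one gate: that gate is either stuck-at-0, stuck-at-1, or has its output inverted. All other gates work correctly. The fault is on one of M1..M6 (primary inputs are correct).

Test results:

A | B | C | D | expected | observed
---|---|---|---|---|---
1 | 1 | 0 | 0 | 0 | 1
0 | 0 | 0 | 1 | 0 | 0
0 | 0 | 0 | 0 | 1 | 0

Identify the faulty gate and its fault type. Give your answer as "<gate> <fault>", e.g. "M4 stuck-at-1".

Fault-free values for test 1 (A=1, B=1, C=0, D=0): M1=1, M2=1, M3=0, M4=1, M5=0, M6=0, giving Y=0. Observed 1.
Test 1: faults giving observed 1 are {M1 stuck-at-0, M1 inverted output, M2 stuck-at-0, M2 inverted output, M3 stuck-at-1, M3 inverted output, M4 stuck-at-0, M4 inverted output, M5 stuck-at-1, M5 inverted output, M6 stuck-at-1, M6 inverted output}.
Test 2 (A=0, B=0, C=0, D=1): fault-free M1=1, M2=0, M3=0, M4=1, M5=0, M6=0 → 0; observed 0. Eliminates M1 stuck-at-0, M1 inverted output, M3 stuck-at-1, M3 inverted output, M4 stuck-at-0, M4 inverted output, M5 stuck-at-1, M5 inverted output, M6 stuck-at-1, M6 inverted output.
Test 3 (A=0, B=0, C=0, D=0): fault-free M1=1, M2=0, M3=0, M4=0, M5=1, M6=1 → 1; observed 0. Eliminates M2 stuck-at-0.
Only M2 inverted output is consistent with every test.

M2 inverted output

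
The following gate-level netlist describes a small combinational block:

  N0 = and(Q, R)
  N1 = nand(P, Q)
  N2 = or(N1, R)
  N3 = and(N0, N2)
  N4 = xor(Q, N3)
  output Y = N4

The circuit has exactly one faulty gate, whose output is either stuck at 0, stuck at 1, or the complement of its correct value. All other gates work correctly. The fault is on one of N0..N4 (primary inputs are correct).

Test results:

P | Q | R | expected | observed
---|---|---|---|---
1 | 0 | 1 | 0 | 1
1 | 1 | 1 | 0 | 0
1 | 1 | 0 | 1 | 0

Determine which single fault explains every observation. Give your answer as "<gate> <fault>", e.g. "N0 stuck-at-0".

Fault-free values for test 1 (P=1, Q=0, R=1): N0=0, N1=1, N2=1, N3=0, N4=0, giving Y=0. Observed 1.
Test 1: faults giving observed 1 are {N0 stuck-at-1, N0 inverted output, N3 stuck-at-1, N3 inverted output, N4 stuck-at-1, N4 inverted output}.
Test 2 (P=1, Q=1, R=1): fault-free N0=1, N1=0, N2=1, N3=1, N4=0 → 0; observed 0. Eliminates N0 inverted output, N3 inverted output, N4 stuck-at-1, N4 inverted output.
Test 3 (P=1, Q=1, R=0): fault-free N0=0, N1=0, N2=0, N3=0, N4=1 → 1; observed 0. Eliminates N0 stuck-at-1.
Only N3 stuck-at-1 is consistent with every test.

N3 stuck-at-1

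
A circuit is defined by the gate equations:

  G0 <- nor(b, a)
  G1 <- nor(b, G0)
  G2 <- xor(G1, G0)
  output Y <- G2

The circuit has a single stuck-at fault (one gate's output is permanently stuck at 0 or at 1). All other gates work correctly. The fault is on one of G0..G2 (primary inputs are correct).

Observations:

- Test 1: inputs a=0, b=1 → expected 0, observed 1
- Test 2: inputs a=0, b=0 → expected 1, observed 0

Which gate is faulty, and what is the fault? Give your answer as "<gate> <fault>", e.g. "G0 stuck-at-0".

G1 stuck-at-1

Fault-free values for test 1 (a=0, b=1): G0=0, G1=0, G2=0, giving Y=0. Observed 1.
Test 1: faults giving observed 1 are {G0 stuck-at-1, G1 stuck-at-1, G2 stuck-at-1}.
Test 2 (a=0, b=0): fault-free G0=1, G1=0, G2=1 → 1; observed 0. Eliminates G0 stuck-at-1, G2 stuck-at-1.
Only G1 stuck-at-1 is consistent with every test.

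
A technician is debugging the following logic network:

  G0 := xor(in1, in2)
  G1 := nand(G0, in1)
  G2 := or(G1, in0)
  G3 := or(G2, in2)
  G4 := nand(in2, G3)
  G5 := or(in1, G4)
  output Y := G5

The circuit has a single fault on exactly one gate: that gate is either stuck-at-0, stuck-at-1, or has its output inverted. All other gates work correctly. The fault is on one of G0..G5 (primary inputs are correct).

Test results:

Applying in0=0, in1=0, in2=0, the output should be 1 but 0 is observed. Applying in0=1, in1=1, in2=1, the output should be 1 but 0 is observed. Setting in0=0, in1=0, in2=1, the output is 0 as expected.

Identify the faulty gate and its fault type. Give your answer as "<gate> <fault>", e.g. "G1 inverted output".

G5 stuck-at-0

Fault-free values for test 1 (in0=0, in1=0, in2=0): G0=0, G1=1, G2=1, G3=1, G4=1, G5=1, giving Y=1. Observed 0.
Test 1: faults giving observed 0 are {G4 stuck-at-0, G4 inverted output, G5 stuck-at-0, G5 inverted output}.
Test 2 (in0=1, in1=1, in2=1): fault-free G0=0, G1=1, G2=1, G3=1, G4=0, G5=1 → 1; observed 0. Eliminates G4 stuck-at-0, G4 inverted output.
Test 3 (in0=0, in1=0, in2=1): fault-free G0=1, G1=1, G2=1, G3=1, G4=0, G5=0 → 0; observed 0. Eliminates G5 inverted output.
Only G5 stuck-at-0 is consistent with every test.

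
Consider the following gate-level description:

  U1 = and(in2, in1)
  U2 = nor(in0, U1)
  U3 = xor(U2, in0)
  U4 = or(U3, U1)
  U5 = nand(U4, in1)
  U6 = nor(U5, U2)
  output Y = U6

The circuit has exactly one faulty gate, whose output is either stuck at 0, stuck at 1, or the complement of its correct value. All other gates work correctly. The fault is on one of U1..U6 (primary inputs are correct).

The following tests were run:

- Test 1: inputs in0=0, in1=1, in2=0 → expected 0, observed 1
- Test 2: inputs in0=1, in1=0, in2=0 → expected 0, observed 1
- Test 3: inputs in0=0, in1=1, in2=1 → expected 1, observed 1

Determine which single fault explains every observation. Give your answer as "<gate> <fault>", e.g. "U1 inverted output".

Fault-free values for test 1 (in0=0, in1=1, in2=0): U1=0, U2=1, U3=1, U4=1, U5=0, U6=0, giving Y=0. Observed 1.
Test 1: faults giving observed 1 are {U1 stuck-at-1, U1 inverted output, U6 stuck-at-1, U6 inverted output}.
Test 2 (in0=1, in1=0, in2=0): fault-free U1=0, U2=0, U3=1, U4=1, U5=1, U6=0 → 0; observed 1. Eliminates U1 stuck-at-1, U1 inverted output.
Test 3 (in0=0, in1=1, in2=1): fault-free U1=1, U2=0, U3=0, U4=1, U5=0, U6=1 → 1; observed 1. Eliminates U6 inverted output.
Only U6 stuck-at-1 is consistent with every test.

U6 stuck-at-1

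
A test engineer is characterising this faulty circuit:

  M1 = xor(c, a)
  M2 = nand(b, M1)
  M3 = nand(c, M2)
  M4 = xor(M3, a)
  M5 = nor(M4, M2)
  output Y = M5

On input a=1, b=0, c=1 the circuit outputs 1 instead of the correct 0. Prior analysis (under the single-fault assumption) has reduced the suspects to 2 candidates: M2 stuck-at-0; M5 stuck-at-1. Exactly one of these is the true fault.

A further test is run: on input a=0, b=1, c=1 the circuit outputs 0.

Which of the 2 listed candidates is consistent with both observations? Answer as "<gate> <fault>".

Evaluate each candidate on input a=0, b=1, c=1:
  M2 stuck-at-0: M1=1, M2=0 [stuck-at-0], M3=1, M4=1, M5=0 → 0 — matches
  M5 stuck-at-1: M1=1, M2=0, M3=1, M4=1, M5=1 [stuck-at-1] → 1 — eliminated
Only M2 stuck-at-0 reproduces the observed 0.

M2 stuck-at-0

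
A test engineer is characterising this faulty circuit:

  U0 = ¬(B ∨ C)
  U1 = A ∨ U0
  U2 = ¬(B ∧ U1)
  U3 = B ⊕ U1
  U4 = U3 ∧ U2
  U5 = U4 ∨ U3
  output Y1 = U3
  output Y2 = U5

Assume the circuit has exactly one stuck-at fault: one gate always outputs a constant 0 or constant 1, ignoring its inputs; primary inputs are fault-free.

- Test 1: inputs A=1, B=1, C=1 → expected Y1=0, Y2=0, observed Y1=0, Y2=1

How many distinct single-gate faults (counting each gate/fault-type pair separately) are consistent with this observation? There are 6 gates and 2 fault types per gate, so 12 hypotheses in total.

2

Fault-free: U0=0, U1=1, U2=0, U3=0, U4=0, U5=0 → Y1=0, Y2=0. Observed Y1=0, Y2=1.
  U0 stuck-at-0: output Y1=0, Y2=0 ✗
  U0 stuck-at-1: output Y1=0, Y2=0 ✗
  U1 stuck-at-0: output Y1=1, Y2=1 ✗
  U1 stuck-at-1: output Y1=0, Y2=0 ✗
  U2 stuck-at-0: output Y1=0, Y2=0 ✗
  U2 stuck-at-1: output Y1=0, Y2=0 ✗
  U3 stuck-at-0: output Y1=0, Y2=0 ✗
  U3 stuck-at-1: output Y1=1, Y2=1 ✗
  U4 stuck-at-0: output Y1=0, Y2=0 ✗
  U4 stuck-at-1: output Y1=0, Y2=1 ✓
  U5 stuck-at-0: output Y1=0, Y2=0 ✗
  U5 stuck-at-1: output Y1=0, Y2=1 ✓
Consistent faults: {U4 stuck-at-1, U5 stuck-at-1} — 2 in all.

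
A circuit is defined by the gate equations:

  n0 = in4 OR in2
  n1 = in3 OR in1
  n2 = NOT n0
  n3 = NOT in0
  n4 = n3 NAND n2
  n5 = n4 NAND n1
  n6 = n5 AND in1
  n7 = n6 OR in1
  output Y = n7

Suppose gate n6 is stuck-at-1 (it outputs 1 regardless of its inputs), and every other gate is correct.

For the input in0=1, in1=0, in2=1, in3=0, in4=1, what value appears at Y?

1

Propagate with n6 forced: n0=1, n1=0, n2=0, n3=0, n4=1, n5=1, n6=1 [stuck-at-1], n7=1.
So Y = 1. (Without the fault it would be 0.)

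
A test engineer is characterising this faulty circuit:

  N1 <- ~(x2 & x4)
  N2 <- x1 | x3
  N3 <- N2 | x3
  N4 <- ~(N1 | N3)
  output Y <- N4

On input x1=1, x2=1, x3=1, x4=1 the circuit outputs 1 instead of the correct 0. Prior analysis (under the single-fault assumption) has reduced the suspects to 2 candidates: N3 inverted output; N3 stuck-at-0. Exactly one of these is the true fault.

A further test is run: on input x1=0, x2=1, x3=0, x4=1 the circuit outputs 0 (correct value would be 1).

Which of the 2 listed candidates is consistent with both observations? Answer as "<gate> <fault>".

N3 inverted output

Evaluate each candidate on input x1=0, x2=1, x3=0, x4=1:
  N3 inverted output: N1=0, N2=0, N3=1 [inverted output], N4=0 → 0 — matches
  N3 stuck-at-0: N1=0, N2=0, N3=0 [stuck-at-0], N4=1 → 1 — eliminated
Only N3 inverted output reproduces the observed 0.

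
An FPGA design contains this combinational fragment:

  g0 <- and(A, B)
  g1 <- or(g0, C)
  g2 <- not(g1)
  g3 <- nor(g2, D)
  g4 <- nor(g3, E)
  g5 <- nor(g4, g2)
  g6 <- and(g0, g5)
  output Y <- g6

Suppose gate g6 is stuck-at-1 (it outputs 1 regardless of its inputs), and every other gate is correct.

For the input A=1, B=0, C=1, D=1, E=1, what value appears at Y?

Propagate with g6 forced: g0=0, g1=1, g2=0, g3=0, g4=0, g5=1, g6=1 [stuck-at-1].
So Y = 1. (Without the fault it would be 0.)

1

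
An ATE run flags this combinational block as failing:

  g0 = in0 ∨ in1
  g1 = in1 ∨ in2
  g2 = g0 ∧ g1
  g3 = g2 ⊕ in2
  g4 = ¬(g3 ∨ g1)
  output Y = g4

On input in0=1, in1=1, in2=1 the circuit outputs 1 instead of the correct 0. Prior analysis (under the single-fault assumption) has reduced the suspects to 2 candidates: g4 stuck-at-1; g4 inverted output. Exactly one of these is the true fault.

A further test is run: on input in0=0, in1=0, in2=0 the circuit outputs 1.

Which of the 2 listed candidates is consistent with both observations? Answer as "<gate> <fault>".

g4 stuck-at-1

Evaluate each candidate on input in0=0, in1=0, in2=0:
  g4 stuck-at-1: g0=0, g1=0, g2=0, g3=0, g4=1 [stuck-at-1] → 1 — matches
  g4 inverted output: g0=0, g1=0, g2=0, g3=0, g4=0 [inverted output] → 0 — eliminated
Only g4 stuck-at-1 reproduces the observed 1.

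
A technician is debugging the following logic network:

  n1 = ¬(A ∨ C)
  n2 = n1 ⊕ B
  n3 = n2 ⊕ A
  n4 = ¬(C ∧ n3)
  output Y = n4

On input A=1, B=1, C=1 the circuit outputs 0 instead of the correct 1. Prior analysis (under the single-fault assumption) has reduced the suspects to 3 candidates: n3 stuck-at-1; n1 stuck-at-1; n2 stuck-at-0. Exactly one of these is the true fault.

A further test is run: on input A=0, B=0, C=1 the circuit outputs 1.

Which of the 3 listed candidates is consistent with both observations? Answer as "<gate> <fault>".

n2 stuck-at-0

Evaluate each candidate on input A=0, B=0, C=1:
  n3 stuck-at-1: n1=0, n2=0, n3=1 [stuck-at-1], n4=0 → 0 — eliminated
  n1 stuck-at-1: n1=1 [stuck-at-1], n2=1, n3=1, n4=0 → 0 — eliminated
  n2 stuck-at-0: n1=0, n2=0 [stuck-at-0], n3=0, n4=1 → 1 — matches
Only n2 stuck-at-0 reproduces the observed 1.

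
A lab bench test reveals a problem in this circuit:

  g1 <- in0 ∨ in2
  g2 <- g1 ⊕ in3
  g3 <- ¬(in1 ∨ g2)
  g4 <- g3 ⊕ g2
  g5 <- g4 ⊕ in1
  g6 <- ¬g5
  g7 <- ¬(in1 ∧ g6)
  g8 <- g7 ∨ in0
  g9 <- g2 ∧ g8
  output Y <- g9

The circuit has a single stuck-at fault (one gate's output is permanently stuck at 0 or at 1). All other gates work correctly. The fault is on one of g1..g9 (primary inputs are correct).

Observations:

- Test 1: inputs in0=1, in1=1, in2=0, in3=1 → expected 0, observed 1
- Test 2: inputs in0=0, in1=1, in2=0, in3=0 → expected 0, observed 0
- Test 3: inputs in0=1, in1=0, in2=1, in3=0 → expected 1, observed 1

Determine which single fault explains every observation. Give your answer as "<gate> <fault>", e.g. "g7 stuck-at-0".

g2 stuck-at-1

Fault-free values for test 1 (in0=1, in1=1, in2=0, in3=1): g1=1, g2=0, g3=0, g4=0, g5=1, g6=0, g7=1, g8=1, g9=0, giving Y=0. Observed 1.
Test 1: faults giving observed 1 are {g1 stuck-at-0, g2 stuck-at-1, g9 stuck-at-1}.
Test 2 (in0=0, in1=1, in2=0, in3=0): fault-free g1=0, g2=0, g3=0, g4=0, g5=1, g6=0, g7=1, g8=1, g9=0 → 0; observed 0. Eliminates g9 stuck-at-1.
Test 3 (in0=1, in1=0, in2=1, in3=0): fault-free g1=1, g2=1, g3=0, g4=1, g5=1, g6=0, g7=1, g8=1, g9=1 → 1; observed 1. Eliminates g1 stuck-at-0.
Only g2 stuck-at-1 is consistent with every test.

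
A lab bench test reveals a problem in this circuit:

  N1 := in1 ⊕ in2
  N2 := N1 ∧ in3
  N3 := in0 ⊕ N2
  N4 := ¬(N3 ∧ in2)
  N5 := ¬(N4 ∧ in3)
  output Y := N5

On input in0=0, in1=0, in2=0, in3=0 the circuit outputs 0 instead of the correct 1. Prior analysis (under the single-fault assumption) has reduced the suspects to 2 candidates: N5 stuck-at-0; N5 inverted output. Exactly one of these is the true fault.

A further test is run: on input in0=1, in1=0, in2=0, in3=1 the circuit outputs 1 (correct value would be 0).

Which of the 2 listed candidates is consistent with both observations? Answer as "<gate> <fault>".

N5 inverted output

Evaluate each candidate on input in0=1, in1=0, in2=0, in3=1:
  N5 stuck-at-0: N1=0, N2=0, N3=1, N4=1, N5=0 [stuck-at-0] → 0 — eliminated
  N5 inverted output: N1=0, N2=0, N3=1, N4=1, N5=1 [inverted output] → 1 — matches
Only N5 inverted output reproduces the observed 1.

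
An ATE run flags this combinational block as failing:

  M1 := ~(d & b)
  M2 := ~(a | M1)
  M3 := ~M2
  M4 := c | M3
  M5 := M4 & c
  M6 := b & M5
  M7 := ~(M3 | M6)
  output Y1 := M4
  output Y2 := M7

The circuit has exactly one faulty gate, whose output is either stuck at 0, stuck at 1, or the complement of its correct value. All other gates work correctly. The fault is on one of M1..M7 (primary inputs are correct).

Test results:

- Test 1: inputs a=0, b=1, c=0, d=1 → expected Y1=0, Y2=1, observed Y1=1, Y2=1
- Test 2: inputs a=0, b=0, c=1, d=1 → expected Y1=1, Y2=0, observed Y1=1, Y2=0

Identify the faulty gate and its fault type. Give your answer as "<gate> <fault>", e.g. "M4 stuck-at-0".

Fault-free values for test 1 (a=0, b=1, c=0, d=1): M1=0, M2=1, M3=0, M4=0, M5=0, M6=0, M7=1, giving Y1=0, Y2=1. Observed Y1=1, Y2=1.
Test 1: faults giving observed Y1=1, Y2=1 are {M4 stuck-at-1, M4 inverted output}.
Test 2 (a=0, b=0, c=1, d=1): fault-free M1=1, M2=0, M3=1, M4=1, M5=1, M6=0, M7=0 → Y1=1, Y2=0; observed Y1=1, Y2=0. Eliminates M4 inverted output.
Only M4 stuck-at-1 is consistent with every test.

M4 stuck-at-1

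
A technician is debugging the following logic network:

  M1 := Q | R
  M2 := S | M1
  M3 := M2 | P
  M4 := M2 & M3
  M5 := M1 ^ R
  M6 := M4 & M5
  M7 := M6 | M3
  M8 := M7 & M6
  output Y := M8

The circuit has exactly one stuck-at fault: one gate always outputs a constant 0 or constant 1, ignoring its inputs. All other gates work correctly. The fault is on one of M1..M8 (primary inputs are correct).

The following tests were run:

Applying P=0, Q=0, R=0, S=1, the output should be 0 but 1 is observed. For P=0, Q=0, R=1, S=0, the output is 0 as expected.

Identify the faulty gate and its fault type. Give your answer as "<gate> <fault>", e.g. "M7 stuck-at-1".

Fault-free values for test 1 (P=0, Q=0, R=0, S=1): M1=0, M2=1, M3=1, M4=1, M5=0, M6=0, M7=1, M8=0, giving Y=0. Observed 1.
Test 1: faults giving observed 1 are {M1 stuck-at-1, M5 stuck-at-1, M6 stuck-at-1, M8 stuck-at-1}.
Test 2 (P=0, Q=0, R=1, S=0): fault-free M1=1, M2=1, M3=1, M4=1, M5=0, M6=0, M7=1, M8=0 → 0; observed 0. Eliminates M5 stuck-at-1, M6 stuck-at-1, M8 stuck-at-1.
Only M1 stuck-at-1 is consistent with every test.

M1 stuck-at-1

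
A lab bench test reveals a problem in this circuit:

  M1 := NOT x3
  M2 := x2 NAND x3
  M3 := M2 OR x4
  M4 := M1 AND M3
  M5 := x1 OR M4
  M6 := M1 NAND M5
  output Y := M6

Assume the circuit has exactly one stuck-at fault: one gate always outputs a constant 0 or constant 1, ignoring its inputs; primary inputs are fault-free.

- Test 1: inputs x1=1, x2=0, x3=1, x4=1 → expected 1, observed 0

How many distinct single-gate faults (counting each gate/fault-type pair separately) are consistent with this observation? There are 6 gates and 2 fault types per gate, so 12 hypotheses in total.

2

Fault-free: M1=0, M2=1, M3=1, M4=0, M5=1, M6=1 → 1. Observed 0.
  M1 stuck-at-0: output 1 ✗
  M1 stuck-at-1: output 0 ✓
  M2 stuck-at-0: output 1 ✗
  M2 stuck-at-1: output 1 ✗
  M3 stuck-at-0: output 1 ✗
  M3 stuck-at-1: output 1 ✗
  M4 stuck-at-0: output 1 ✗
  M4 stuck-at-1: output 1 ✗
  M5 stuck-at-0: output 1 ✗
  M5 stuck-at-1: output 1 ✗
  M6 stuck-at-0: output 0 ✓
  M6 stuck-at-1: output 1 ✗
Consistent faults: {M1 stuck-at-1, M6 stuck-at-0} — 2 in all.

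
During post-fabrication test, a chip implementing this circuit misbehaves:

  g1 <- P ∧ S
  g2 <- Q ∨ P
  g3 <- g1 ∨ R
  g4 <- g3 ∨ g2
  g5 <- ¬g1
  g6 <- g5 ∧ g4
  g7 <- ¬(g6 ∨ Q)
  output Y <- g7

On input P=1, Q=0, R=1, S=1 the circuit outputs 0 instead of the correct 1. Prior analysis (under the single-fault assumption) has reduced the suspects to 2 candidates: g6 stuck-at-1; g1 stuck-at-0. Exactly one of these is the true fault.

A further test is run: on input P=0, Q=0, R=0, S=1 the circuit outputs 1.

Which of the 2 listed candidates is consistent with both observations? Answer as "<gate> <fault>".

g1 stuck-at-0

Evaluate each candidate on input P=0, Q=0, R=0, S=1:
  g6 stuck-at-1: g1=0, g2=0, g3=0, g4=0, g5=1, g6=1 [stuck-at-1], g7=0 → 0 — eliminated
  g1 stuck-at-0: g1=0 [stuck-at-0], g2=0, g3=0, g4=0, g5=1, g6=0, g7=1 → 1 — matches
Only g1 stuck-at-0 reproduces the observed 1.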